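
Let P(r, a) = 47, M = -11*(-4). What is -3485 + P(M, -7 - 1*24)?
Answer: -3438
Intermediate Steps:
M = 44
-3485 + P(M, -7 - 1*24) = -3485 + 47 = -3438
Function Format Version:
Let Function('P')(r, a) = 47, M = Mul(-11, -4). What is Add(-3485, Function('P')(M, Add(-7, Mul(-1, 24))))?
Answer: -3438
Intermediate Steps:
M = 44
Add(-3485, Function('P')(M, Add(-7, Mul(-1, 24)))) = Add(-3485, 47) = -3438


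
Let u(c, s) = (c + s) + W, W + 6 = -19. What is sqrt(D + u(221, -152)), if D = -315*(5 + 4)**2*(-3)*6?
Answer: sqrt(459314) ≈ 677.73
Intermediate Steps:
W = -25 (W = -6 - 19 = -25)
u(c, s) = -25 + c + s (u(c, s) = (c + s) - 25 = -25 + c + s)
D = 459270 (D = -315*9**2*(-3)*6 = -315*81*(-3)*6 = -(-76545)*6 = -315*(-1458) = 459270)
sqrt(D + u(221, -152)) = sqrt(459270 + (-25 + 221 - 152)) = sqrt(459270 + 44) = sqrt(459314)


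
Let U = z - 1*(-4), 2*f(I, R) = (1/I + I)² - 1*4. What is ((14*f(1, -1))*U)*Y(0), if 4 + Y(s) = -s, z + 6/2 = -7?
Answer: 0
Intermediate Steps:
z = -10 (z = -3 - 7 = -10)
f(I, R) = -2 + (I + 1/I)²/2 (f(I, R) = ((1/I + I)² - 1*4)/2 = ((I + 1/I)² - 4)/2 = (-4 + (I + 1/I)²)/2 = -2 + (I + 1/I)²/2)
U = -6 (U = -10 - 1*(-4) = -10 + 4 = -6)
Y(s) = -4 - s
((14*f(1, -1))*U)*Y(0) = ((14*(-1 + (½)/1² + (½)*1²))*(-6))*(-4 - 1*0) = ((14*(-1 + (½)*1 + (½)*1))*(-6))*(-4 + 0) = ((14*(-1 + ½ + ½))*(-6))*(-4) = ((14*0)*(-6))*(-4) = (0*(-6))*(-4) = 0*(-4) = 0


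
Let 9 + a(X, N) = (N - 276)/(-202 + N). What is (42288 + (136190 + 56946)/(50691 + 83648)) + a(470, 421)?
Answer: 1243920145178/29420241 ≈ 42281.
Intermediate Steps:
a(X, N) = -9 + (-276 + N)/(-202 + N) (a(X, N) = -9 + (N - 276)/(-202 + N) = -9 + (-276 + N)/(-202 + N))
(42288 + (136190 + 56946)/(50691 + 83648)) + a(470, 421) = (42288 + (136190 + 56946)/(50691 + 83648)) + 2*(771 - 4*421)/(-202 + 421) = (42288 + 193136/134339) + 2*(771 - 1684)/219 = (42288 + 193136*(1/134339)) + 2*(1/219)*(-913) = (42288 + 193136/134339) - 1826/219 = 5681120768/134339 - 1826/219 = 1243920145178/29420241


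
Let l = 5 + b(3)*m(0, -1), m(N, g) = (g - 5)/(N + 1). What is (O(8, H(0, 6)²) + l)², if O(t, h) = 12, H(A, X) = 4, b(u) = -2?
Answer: 841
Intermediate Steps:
m(N, g) = (-5 + g)/(1 + N)
l = 17 (l = 5 - 2*(-5 - 1)/(1 + 0) = 5 - 2*(-6)/1 = 5 - 2*(-6) = 5 + 12 = 17)
(O(8, H(0, 6)²) + l)² = (12 + 17)² = 29² = 841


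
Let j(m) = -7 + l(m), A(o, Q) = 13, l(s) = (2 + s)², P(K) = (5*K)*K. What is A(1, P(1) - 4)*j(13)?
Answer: 2834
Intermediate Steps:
P(K) = 5*K²
j(m) = -7 + (2 + m)²
A(1, P(1) - 4)*j(13) = 13*(-7 + (2 + 13)²) = 13*(-7 + 15²) = 13*(-7 + 225) = 13*218 = 2834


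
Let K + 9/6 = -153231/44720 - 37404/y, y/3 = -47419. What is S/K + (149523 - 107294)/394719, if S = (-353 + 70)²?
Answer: -1641727582074623/95597130707 ≈ -17173.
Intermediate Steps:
y = -142257 (y = 3*(-47419) = -142257)
K = -760719873/163121360 (K = -3/2 + (-153231/44720 - 37404/(-142257)) = -3/2 + (-153231*1/44720 - 37404*(-1/142257)) = -3/2 + (-11787/3440 + 12468/47419) = -3/2 - 516037833/163121360 = -760719873/163121360 ≈ -4.6635)
S = 80089 (S = (-283)² = 80089)
S/K + (149523 - 107294)/394719 = 80089/(-760719873/163121360) + (149523 - 107294)/394719 = 80089*(-163121360/760719873) + 42229*(1/394719) = -13064226601040/760719873 + 121/1131 = -1641727582074623/95597130707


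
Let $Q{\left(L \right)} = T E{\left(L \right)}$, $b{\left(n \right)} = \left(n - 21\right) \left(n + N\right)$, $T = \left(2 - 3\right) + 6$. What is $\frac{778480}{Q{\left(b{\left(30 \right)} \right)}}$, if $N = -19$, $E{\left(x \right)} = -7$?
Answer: $- \frac{155696}{7} \approx -22242.0$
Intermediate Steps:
$T = 5$ ($T = -1 + 6 = 5$)
$b{\left(n \right)} = \left(-21 + n\right) \left(-19 + n\right)$ ($b{\left(n \right)} = \left(n - 21\right) \left(n - 19\right) = \left(-21 + n\right) \left(-19 + n\right)$)
$Q{\left(L \right)} = -35$ ($Q{\left(L \right)} = 5 \left(-7\right) = -35$)
$\frac{778480}{Q{\left(b{\left(30 \right)} \right)}} = \frac{778480}{-35} = 778480 \left(- \frac{1}{35}\right) = - \frac{155696}{7}$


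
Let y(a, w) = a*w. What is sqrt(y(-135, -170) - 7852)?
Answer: sqrt(15098) ≈ 122.87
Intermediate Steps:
sqrt(y(-135, -170) - 7852) = sqrt(-135*(-170) - 7852) = sqrt(22950 - 7852) = sqrt(15098)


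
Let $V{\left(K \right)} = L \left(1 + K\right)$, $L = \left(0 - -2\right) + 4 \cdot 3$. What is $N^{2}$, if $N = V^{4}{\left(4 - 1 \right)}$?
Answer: $96717311574016$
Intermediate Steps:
$L = 14$ ($L = \left(0 + 2\right) + 12 = 2 + 12 = 14$)
$V{\left(K \right)} = 14 + 14 K$ ($V{\left(K \right)} = 14 \left(1 + K\right) = 14 + 14 K$)
$N = 9834496$ ($N = \left(14 + 14 \left(4 - 1\right)\right)^{4} = \left(14 + 14 \cdot 3\right)^{4} = \left(14 + 42\right)^{4} = 56^{4} = 9834496$)
$N^{2} = 9834496^{2} = 96717311574016$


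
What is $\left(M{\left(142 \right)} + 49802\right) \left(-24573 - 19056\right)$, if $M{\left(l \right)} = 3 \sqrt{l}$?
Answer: $-2172811458 - 130887 \sqrt{142} \approx -2.1744 \cdot 10^{9}$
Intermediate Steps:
$\left(M{\left(142 \right)} + 49802\right) \left(-24573 - 19056\right) = \left(3 \sqrt{142} + 49802\right) \left(-24573 - 19056\right) = \left(49802 + 3 \sqrt{142}\right) \left(-43629\right) = -2172811458 - 130887 \sqrt{142}$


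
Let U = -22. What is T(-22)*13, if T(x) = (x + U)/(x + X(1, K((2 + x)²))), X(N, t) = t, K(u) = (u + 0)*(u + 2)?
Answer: -286/80389 ≈ -0.0035577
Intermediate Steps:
K(u) = u*(2 + u)
T(x) = (-22 + x)/(x + (2 + x)²*(2 + (2 + x)²)) (T(x) = (x - 22)/(x + (2 + x)²*(2 + (2 + x)²)) = (-22 + x)/(x + (2 + x)²*(2 + (2 + x)²)))
T(-22)*13 = ((-22 - 22)/(-22 + (2 - 22)²*(2 + (2 - 22)²)))*13 = (-44/(-22 + (-20)²*(2 + (-20)²)))*13 = (-44/(-22 + 400*(2 + 400)))*13 = (-44/(-22 + 400*402))*13 = (-44/(-22 + 160800))*13 = (-44/160778)*13 = ((1/160778)*(-44))*13 = -22/80389*13 = -286/80389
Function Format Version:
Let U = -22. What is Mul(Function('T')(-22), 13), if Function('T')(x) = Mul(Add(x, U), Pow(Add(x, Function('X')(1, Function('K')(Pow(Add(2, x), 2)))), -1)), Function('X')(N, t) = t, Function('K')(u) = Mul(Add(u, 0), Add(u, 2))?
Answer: Rational(-286, 80389) ≈ -0.0035577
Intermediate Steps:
Function('K')(u) = Mul(u, Add(2, u))
Function('T')(x) = Mul(Pow(Add(x, Mul(Pow(Add(2, x), 2), Add(2, Pow(Add(2, x), 2)))), -1), Add(-22, x)) (Function('T')(x) = Mul(Add(x, -22), Pow(Add(x, Mul(Pow(Add(2, x), 2), Add(2, Pow(Add(2, x), 2)))), -1)) = Mul(Add(-22, x), Pow(Add(x, Mul(Pow(Add(2, x), 2), Add(2, Pow(Add(2, x), 2)))), -1)) = Mul(Pow(Add(x, Mul(Pow(Add(2, x), 2), Add(2, Pow(Add(2, x), 2)))), -1), Add(-22, x)))
Mul(Function('T')(-22), 13) = Mul(Mul(Pow(Add(-22, Mul(Pow(Add(2, -22), 2), Add(2, Pow(Add(2, -22), 2)))), -1), Add(-22, -22)), 13) = Mul(Mul(Pow(Add(-22, Mul(Pow(-20, 2), Add(2, Pow(-20, 2)))), -1), -44), 13) = Mul(Mul(Pow(Add(-22, Mul(400, Add(2, 400))), -1), -44), 13) = Mul(Mul(Pow(Add(-22, Mul(400, 402)), -1), -44), 13) = Mul(Mul(Pow(Add(-22, 160800), -1), -44), 13) = Mul(Mul(Pow(160778, -1), -44), 13) = Mul(Mul(Rational(1, 160778), -44), 13) = Mul(Rational(-22, 80389), 13) = Rational(-286, 80389)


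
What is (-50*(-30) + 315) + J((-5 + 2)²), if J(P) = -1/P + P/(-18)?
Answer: 32659/18 ≈ 1814.4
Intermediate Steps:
J(P) = -1/P - P/18 (J(P) = -1/P + P*(-1/18) = -1/P - P/18)
(-50*(-30) + 315) + J((-5 + 2)²) = (-50*(-30) + 315) + (-1/((-5 + 2)²) - (-5 + 2)²/18) = (1500 + 315) + (-1/((-3)²) - 1/18*(-3)²) = 1815 + (-1/9 - 1/18*9) = 1815 + (-1*⅑ - ½) = 1815 + (-⅑ - ½) = 1815 - 11/18 = 32659/18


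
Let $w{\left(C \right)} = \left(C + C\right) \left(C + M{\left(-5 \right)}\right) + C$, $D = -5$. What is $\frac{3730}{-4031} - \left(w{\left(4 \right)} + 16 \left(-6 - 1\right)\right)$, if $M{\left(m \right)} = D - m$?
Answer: $\frac{302626}{4031} \approx 75.075$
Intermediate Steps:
$M{\left(m \right)} = -5 - m$
$w{\left(C \right)} = C + 2 C^{2}$ ($w{\left(C \right)} = \left(C + C\right) \left(C - 0\right) + C = 2 C \left(C + \left(-5 + 5\right)\right) + C = 2 C \left(C + 0\right) + C = 2 C C + C = 2 C^{2} + C = C + 2 C^{2}$)
$\frac{3730}{-4031} - \left(w{\left(4 \right)} + 16 \left(-6 - 1\right)\right) = \frac{3730}{-4031} - \left(4 \left(1 + 2 \cdot 4\right) + 16 \left(-6 - 1\right)\right) = 3730 \left(- \frac{1}{4031}\right) - \left(4 \left(1 + 8\right) + 16 \left(-6 - 1\right)\right) = - \frac{3730}{4031} - \left(4 \cdot 9 + 16 \left(-7\right)\right) = - \frac{3730}{4031} - \left(36 - 112\right) = - \frac{3730}{4031} - -76 = - \frac{3730}{4031} + 76 = \frac{302626}{4031}$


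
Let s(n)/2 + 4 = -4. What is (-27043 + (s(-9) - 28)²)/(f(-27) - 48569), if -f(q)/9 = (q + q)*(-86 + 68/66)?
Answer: 276177/988507 ≈ 0.27939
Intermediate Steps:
s(n) = -16 (s(n) = -8 + 2*(-4) = -8 - 8 = -16)
f(q) = 16824*q/11 (f(q) = -9*(q + q)*(-86 + 68/66) = -9*2*q*(-86 + 68*(1/66)) = -9*2*q*(-86 + 34/33) = -9*2*q*(-2804)/33 = -(-16824)*q/11 = 16824*q/11)
(-27043 + (s(-9) - 28)²)/(f(-27) - 48569) = (-27043 + (-16 - 28)²)/((16824/11)*(-27) - 48569) = (-27043 + (-44)²)/(-454248/11 - 48569) = (-27043 + 1936)/(-988507/11) = -25107*(-11/988507) = 276177/988507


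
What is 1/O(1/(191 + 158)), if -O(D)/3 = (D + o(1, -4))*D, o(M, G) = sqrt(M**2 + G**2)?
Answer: 121801/6211848 - 42508549*sqrt(17)/6211848 ≈ -28.195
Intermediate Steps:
o(M, G) = sqrt(G**2 + M**2)
O(D) = -3*D*(D + sqrt(17)) (O(D) = -3*(D + sqrt((-4)**2 + 1**2))*D = -3*(D + sqrt(16 + 1))*D = -3*(D + sqrt(17))*D = -3*D*(D + sqrt(17)))
1/O(1/(191 + 158)) = 1/(-3*(1/(191 + 158) + sqrt(17))/(191 + 158)) = 1/(-3*(1/349 + sqrt(17))/349) = 1/(-3*1/349*(1/349 + sqrt(17))) = 1/(-3/121801 - 3*sqrt(17)/349)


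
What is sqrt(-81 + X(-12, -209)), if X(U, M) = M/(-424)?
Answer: I*sqrt(3618310)/212 ≈ 8.9726*I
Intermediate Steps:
X(U, M) = -M/424 (X(U, M) = M*(-1/424) = -M/424)
sqrt(-81 + X(-12, -209)) = sqrt(-81 - 1/424*(-209)) = sqrt(-81 + 209/424) = sqrt(-34135/424) = I*sqrt(3618310)/212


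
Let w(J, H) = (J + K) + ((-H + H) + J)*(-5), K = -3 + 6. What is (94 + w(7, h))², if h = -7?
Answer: 4761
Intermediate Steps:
K = 3
w(J, H) = 3 - 4*J (w(J, H) = (J + 3) + ((-H + H) + J)*(-5) = (3 + J) + (0 + J)*(-5) = (3 + J) + J*(-5) = (3 + J) - 5*J = 3 - 4*J)
(94 + w(7, h))² = (94 + (3 - 4*7))² = (94 + (3 - 28))² = (94 - 25)² = 69² = 4761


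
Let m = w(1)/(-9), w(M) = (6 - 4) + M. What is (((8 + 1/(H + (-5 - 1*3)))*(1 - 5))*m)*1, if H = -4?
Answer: 95/9 ≈ 10.556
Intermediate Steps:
w(M) = 2 + M
m = -1/3 (m = (2 + 1)/(-9) = 3*(-1/9) = -1/3 ≈ -0.33333)
(((8 + 1/(H + (-5 - 1*3)))*(1 - 5))*m)*1 = (((8 + 1/(-4 + (-5 - 1*3)))*(1 - 5))*(-1/3))*1 = (((8 + 1/(-4 + (-5 - 3)))*(-4))*(-1/3))*1 = (((8 + 1/(-4 - 8))*(-4))*(-1/3))*1 = (((8 + 1/(-12))*(-4))*(-1/3))*1 = (((8 - 1/12)*(-4))*(-1/3))*1 = (((95/12)*(-4))*(-1/3))*1 = -95/3*(-1/3)*1 = (95/9)*1 = 95/9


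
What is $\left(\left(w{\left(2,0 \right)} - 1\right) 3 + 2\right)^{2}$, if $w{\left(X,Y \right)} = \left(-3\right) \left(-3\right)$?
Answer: $676$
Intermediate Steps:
$w{\left(X,Y \right)} = 9$
$\left(\left(w{\left(2,0 \right)} - 1\right) 3 + 2\right)^{2} = \left(\left(9 - 1\right) 3 + 2\right)^{2} = \left(8 \cdot 3 + 2\right)^{2} = \left(24 + 2\right)^{2} = 26^{2} = 676$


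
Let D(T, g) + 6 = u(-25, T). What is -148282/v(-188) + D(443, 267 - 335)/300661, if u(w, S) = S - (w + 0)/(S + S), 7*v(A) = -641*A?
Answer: -34556839122506/4012700178521 ≈ -8.6119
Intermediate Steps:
v(A) = -641*A/7 (v(A) = (-641*A)/7 = -641*A/7)
u(w, S) = S - w/(2*S)
D(T, g) = -6 + T + 25/(2*T) (D(T, g) = -6 + (T - ½*(-25)/T) = -6 + (T + 25/(2*T)) = -6 + T + 25/(2*T))
-148282/v(-188) + D(443, 267 - 335)/300661 = -148282/((-641/7*(-188))) + (-6 + 443 + (25/2)/443)/300661 = -148282/120508/7 + (-6 + 443 + (25/2)*(1/443))*(1/300661) = -148282*7/120508 + (-6 + 443 + 25/886)*(1/300661) = -518987/60254 + (387207/886)*(1/300661) = -518987/60254 + 387207/266385646 = -34556839122506/4012700178521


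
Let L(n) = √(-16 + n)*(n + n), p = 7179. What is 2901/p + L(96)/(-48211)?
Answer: 967/2393 - 768*√5/48211 ≈ 0.36847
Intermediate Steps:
L(n) = 2*n*√(-16 + n) (L(n) = √(-16 + n)*(2*n) = 2*n*√(-16 + n))
2901/p + L(96)/(-48211) = 2901/7179 + (2*96*√(-16 + 96))/(-48211) = 2901*(1/7179) + (2*96*√80)*(-1/48211) = 967/2393 + (2*96*(4*√5))*(-1/48211) = 967/2393 + (768*√5)*(-1/48211) = 967/2393 - 768*√5/48211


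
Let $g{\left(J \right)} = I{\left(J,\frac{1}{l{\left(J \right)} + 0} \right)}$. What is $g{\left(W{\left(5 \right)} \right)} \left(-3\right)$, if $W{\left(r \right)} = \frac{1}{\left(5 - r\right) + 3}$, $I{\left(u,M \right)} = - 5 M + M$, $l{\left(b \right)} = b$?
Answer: $36$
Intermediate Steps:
$I{\left(u,M \right)} = - 4 M$
$W{\left(r \right)} = \frac{1}{8 - r}$
$g{\left(J \right)} = - \frac{4}{J}$ ($g{\left(J \right)} = - \frac{4}{J + 0} = - \frac{4}{J}$)
$g{\left(W{\left(5 \right)} \right)} \left(-3\right) = - \frac{4}{\left(-1\right) \frac{1}{-8 + 5}} \left(-3\right) = - \frac{4}{\left(-1\right) \frac{1}{-3}} \left(-3\right) = - \frac{4}{\left(-1\right) \left(- \frac{1}{3}\right)} \left(-3\right) = - 4 \frac{1}{\frac{1}{3}} \left(-3\right) = \left(-4\right) 3 \left(-3\right) = \left(-12\right) \left(-3\right) = 36$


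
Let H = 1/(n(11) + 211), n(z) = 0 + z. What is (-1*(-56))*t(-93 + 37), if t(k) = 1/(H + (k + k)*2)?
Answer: -12432/49727 ≈ -0.25000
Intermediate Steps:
n(z) = z
H = 1/222 (H = 1/(11 + 211) = 1/222 ≈ 0.0045045)
t(k) = 1/(1/222 + 4*k) (t(k) = 1/(1/222 + (k + k)*2) = 1/(1/222 + (2*k)*2) = 1/(1/222 + 4*k))
(-1*(-56))*t(-93 + 37) = (-1*(-56))*(222/(1 + 888*(-93 + 37))) = 56*(222/(1 + 888*(-56))) = 56*(222/(1 - 49728)) = 56*(222/(-49727)) = 56*(222*(-1/49727)) = 56*(-222/49727) = -12432/49727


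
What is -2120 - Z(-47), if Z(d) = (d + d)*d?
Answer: -6538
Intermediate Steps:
Z(d) = 2*d**2 (Z(d) = (2*d)*d = 2*d**2)
-2120 - Z(-47) = -2120 - 2*(-47)**2 = -2120 - 2*2209 = -2120 - 1*4418 = -2120 - 4418 = -6538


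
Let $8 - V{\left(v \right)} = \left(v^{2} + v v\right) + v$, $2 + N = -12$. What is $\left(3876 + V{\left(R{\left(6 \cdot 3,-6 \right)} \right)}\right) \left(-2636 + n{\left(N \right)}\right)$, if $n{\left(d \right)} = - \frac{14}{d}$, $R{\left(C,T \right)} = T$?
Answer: $-10060430$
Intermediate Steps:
$N = -14$ ($N = -2 - 12 = -14$)
$V{\left(v \right)} = 8 - v - 2 v^{2}$ ($V{\left(v \right)} = 8 - \left(\left(v^{2} + v v\right) + v\right) = 8 - \left(\left(v^{2} + v^{2}\right) + v\right) = 8 - \left(2 v^{2} + v\right) = 8 - \left(v + 2 v^{2}\right) = 8 - v - 2 v^{2}$)
$\left(3876 + V{\left(R{\left(6 \cdot 3,-6 \right)} \right)}\right) \left(-2636 + n{\left(N \right)}\right) = \left(3876 - \left(-14 + 72\right)\right) \left(-2636 - \frac{14}{-14}\right) = \left(3876 + \left(8 + 6 - 72\right)\right) \left(-2636 - -1\right) = \left(3876 + \left(8 + 6 - 72\right)\right) \left(-2636 + 1\right) = \left(3876 - 58\right) \left(-2635\right) = 3818 \left(-2635\right) = -10060430$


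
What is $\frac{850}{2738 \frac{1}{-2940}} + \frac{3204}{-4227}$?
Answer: $- \frac{1762007592}{1928921} \approx -913.47$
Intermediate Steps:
$\frac{850}{2738 \frac{1}{-2940}} + \frac{3204}{-4227} = \frac{850}{2738 \left(- \frac{1}{2940}\right)} + 3204 \left(- \frac{1}{4227}\right) = \frac{850}{- \frac{1369}{1470}} - \frac{1068}{1409} = 850 \left(- \frac{1470}{1369}\right) - \frac{1068}{1409} = - \frac{1249500}{1369} - \frac{1068}{1409} = - \frac{1762007592}{1928921}$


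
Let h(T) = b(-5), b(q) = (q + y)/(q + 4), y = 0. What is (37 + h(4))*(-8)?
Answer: -336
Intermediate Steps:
b(q) = q/(4 + q) (b(q) = (q + 0)/(q + 4) = q/(4 + q))
h(T) = 5 (h(T) = -5/(4 - 5) = -5/(-1) = -5*(-1) = 5)
(37 + h(4))*(-8) = (37 + 5)*(-8) = 42*(-8) = -336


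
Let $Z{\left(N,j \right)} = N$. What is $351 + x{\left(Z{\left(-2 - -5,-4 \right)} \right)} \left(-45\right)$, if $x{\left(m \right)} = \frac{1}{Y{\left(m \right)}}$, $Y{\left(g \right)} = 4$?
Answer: $\frac{1359}{4} \approx 339.75$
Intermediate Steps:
$x{\left(m \right)} = \frac{1}{4}$
$351 + x{\left(Z{\left(-2 - -5,-4 \right)} \right)} \left(-45\right) = 351 + \frac{1}{4} \left(-45\right) = 351 - \frac{45}{4} = \frac{1359}{4}$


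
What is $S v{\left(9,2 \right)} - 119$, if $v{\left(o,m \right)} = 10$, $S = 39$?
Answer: $271$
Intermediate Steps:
$S v{\left(9,2 \right)} - 119 = 39 \cdot 10 - 119 = 390 - 119 = 271$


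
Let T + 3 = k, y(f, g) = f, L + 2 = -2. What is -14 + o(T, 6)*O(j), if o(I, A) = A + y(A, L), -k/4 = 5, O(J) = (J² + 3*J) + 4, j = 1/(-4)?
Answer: 103/4 ≈ 25.750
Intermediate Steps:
L = -4 (L = -2 - 2 = -4)
j = -¼ (j = 1*(-¼) = -¼ ≈ -0.25000)
O(J) = 4 + J² + 3*J
k = -20 (k = -4*5 = -20)
T = -23 (T = -3 - 20 = -23)
o(I, A) = 2*A (o(I, A) = A + A = 2*A)
-14 + o(T, 6)*O(j) = -14 + (2*6)*(4 + (-¼)² + 3*(-¼)) = -14 + 12*(4 + 1/16 - ¾) = -14 + 12*(53/16) = -14 + 159/4 = 103/4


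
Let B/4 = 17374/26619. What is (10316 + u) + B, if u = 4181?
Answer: 385965139/26619 ≈ 14500.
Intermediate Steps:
B = 69496/26619 (B = 4*(17374/26619) = 69496/26619 ≈ 2.6108)
(10316 + u) + B = (10316 + 4181) + 69496/26619 = 14497 + 69496/26619 = 385965139/26619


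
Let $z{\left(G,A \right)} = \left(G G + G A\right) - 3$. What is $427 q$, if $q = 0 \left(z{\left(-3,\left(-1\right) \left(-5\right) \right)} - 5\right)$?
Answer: $0$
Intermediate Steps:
$z{\left(G,A \right)} = -3 + G^{2} + A G$ ($z{\left(G,A \right)} = \left(G^{2} + A G\right) - 3 = -3 + G^{2} + A G$)
$q = 0$ ($q = 0 \left(\left(-3 + \left(-3\right)^{2} + \left(-1\right) \left(-5\right) \left(-3\right)\right) - 5\right) = 0 \left(\left(-3 + 9 + 5 \left(-3\right)\right) - 5\right) = 0 \left(\left(-3 + 9 - 15\right) - 5\right) = 0 \left(-9 - 5\right) = 0 \left(-14\right) = 0$)
$427 q = 427 \cdot 0 = 0$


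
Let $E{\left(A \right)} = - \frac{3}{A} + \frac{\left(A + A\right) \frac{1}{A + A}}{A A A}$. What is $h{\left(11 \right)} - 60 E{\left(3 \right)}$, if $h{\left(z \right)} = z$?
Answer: $\frac{619}{9} \approx 68.778$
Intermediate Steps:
$E{\left(A \right)} = \frac{1}{A^{3}} - \frac{3}{A}$ ($E{\left(A \right)} = - \frac{3}{A} + \frac{2 A \frac{1}{2 A}}{A^{2} A} = - \frac{3}{A} + \frac{2 A \frac{1}{2 A}}{A^{3}} = - \frac{3}{A} + 1 \frac{1}{A^{3}} = - \frac{3}{A} + \frac{1}{A^{3}} = \frac{1}{A^{3}} - \frac{3}{A}$)
$h{\left(11 \right)} - 60 E{\left(3 \right)} = 11 - 60 \left(\frac{1}{27} - \frac{3}{3}\right) = 11 - 60 \left(\frac{1}{27} - 1\right) = 11 - - \frac{520}{9} = 11 + \frac{520}{9} = \frac{619}{9}$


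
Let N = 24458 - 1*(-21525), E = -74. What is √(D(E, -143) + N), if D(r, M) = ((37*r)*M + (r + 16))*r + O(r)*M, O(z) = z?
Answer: I*√28912659 ≈ 5377.0*I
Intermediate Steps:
N = 45983 (N = 24458 + 21525 = 45983)
D(r, M) = M*r + r*(16 + r + 37*M*r) (D(r, M) = ((37*r)*M + (r + 16))*r + r*M = (37*M*r + (16 + r))*r + M*r = (16 + r + 37*M*r)*r + M*r = r*(16 + r + 37*M*r) + M*r = M*r + r*(16 + r + 37*M*r))
√(D(E, -143) + N) = √(-74*(16 - 143 - 74 + 37*(-143)*(-74)) + 45983) = √(-74*(16 - 143 - 74 + 391534) + 45983) = √(-74*391333 + 45983) = √(-28958642 + 45983) = √(-28912659) = I*√28912659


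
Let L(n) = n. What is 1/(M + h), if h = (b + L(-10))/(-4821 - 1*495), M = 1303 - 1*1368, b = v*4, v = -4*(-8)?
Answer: -2658/172829 ≈ -0.015379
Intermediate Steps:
v = 32
b = 128 (b = 32*4 = 128)
M = -65 (M = 1303 - 1368 = -65)
h = -59/2658 (h = (128 - 10)/(-4821 - 1*495) = 118/(-4821 - 495) = 118/(-5316) = 118*(-1/5316) = -59/2658 ≈ -0.022197)
1/(M + h) = 1/(-65 - 59/2658) = 1/(-172829/2658) = -2658/172829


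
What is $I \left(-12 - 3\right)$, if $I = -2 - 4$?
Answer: $90$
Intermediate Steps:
$I = -6$
$I \left(-12 - 3\right) = - 6 \left(-12 - 3\right) = \left(-6\right) \left(-15\right) = 90$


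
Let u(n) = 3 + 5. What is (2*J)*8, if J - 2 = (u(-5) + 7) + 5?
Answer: 352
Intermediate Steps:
u(n) = 8
J = 22 (J = 2 + ((8 + 7) + 5) = 2 + (15 + 5) = 2 + 20 = 22)
(2*J)*8 = (2*22)*8 = 44*8 = 352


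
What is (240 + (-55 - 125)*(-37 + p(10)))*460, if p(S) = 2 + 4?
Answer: 2677200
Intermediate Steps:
p(S) = 6
(240 + (-55 - 125)*(-37 + p(10)))*460 = (240 + (-55 - 125)*(-37 + 6))*460 = (240 - 180*(-31))*460 = (240 + 5580)*460 = 5820*460 = 2677200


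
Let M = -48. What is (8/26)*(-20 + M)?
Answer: -272/13 ≈ -20.923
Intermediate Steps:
(8/26)*(-20 + M) = (8/26)*(-20 - 48) = (8*(1/26))*(-68) = (4/13)*(-68) = -272/13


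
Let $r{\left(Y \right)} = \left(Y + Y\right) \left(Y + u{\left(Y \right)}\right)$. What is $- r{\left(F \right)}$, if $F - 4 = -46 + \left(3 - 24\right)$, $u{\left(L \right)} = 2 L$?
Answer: $-23814$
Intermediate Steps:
$F = -63$ ($F = 4 + \left(-46 + \left(3 - 24\right)\right) = 4 - 67 = -63$)
$r{\left(Y \right)} = 6 Y^{2}$ ($r{\left(Y \right)} = \left(Y + Y\right) \left(Y + 2 Y\right) = 2 Y 3 Y = 6 Y^{2}$)
$- r{\left(F \right)} = - 6 \left(-63\right)^{2} = - 6 \cdot 3969 = \left(-1\right) 23814 = -23814$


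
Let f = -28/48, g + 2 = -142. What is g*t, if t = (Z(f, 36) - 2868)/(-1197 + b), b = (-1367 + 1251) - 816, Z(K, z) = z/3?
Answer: -411264/2129 ≈ -193.17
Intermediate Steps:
g = -144 (g = -2 - 142 = -144)
f = -7/12 (f = -28*1/48 = -7/12 ≈ -0.58333)
Z(K, z) = z/3 (Z(K, z) = z*(⅓) = z/3)
b = -932 (b = -116 - 816 = -932)
t = 2856/2129 (t = ((⅓)*36 - 2868)/(-1197 - 932) = (12 - 2868)/(-2129) = -2856*(-1/2129) = 2856/2129 ≈ 1.3415)
g*t = -144*2856/2129 = -411264/2129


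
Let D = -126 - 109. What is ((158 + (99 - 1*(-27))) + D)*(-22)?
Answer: -1078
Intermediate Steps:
D = -235
((158 + (99 - 1*(-27))) + D)*(-22) = ((158 + (99 - 1*(-27))) - 235)*(-22) = ((158 + (99 + 27)) - 235)*(-22) = ((158 + 126) - 235)*(-22) = (284 - 235)*(-22) = 49*(-22) = -1078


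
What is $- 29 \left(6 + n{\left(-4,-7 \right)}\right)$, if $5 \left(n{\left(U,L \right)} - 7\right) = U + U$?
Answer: $- \frac{1653}{5} \approx -330.6$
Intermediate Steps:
$n{\left(U,L \right)} = 7 + \frac{2 U}{5}$ ($n{\left(U,L \right)} = 7 + \frac{U + U}{5} = 7 + \frac{2 U}{5}$)
$- 29 \left(6 + n{\left(-4,-7 \right)}\right) = - 29 \left(6 + \left(7 + \frac{2}{5} \left(-4\right)\right)\right) = - 29 \left(6 + \left(7 - \frac{8}{5}\right)\right) = - 29 \left(6 + \frac{27}{5}\right) = \left(-29\right) \frac{57}{5} = - \frac{1653}{5}$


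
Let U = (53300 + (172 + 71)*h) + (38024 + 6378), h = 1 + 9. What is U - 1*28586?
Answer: 71546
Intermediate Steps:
h = 10
U = 100132 (U = (53300 + (172 + 71)*10) + (38024 + 6378) = (53300 + 243*10) + 44402 = (53300 + 2430) + 44402 = 55730 + 44402 = 100132)
U - 1*28586 = 100132 - 1*28586 = 100132 - 28586 = 71546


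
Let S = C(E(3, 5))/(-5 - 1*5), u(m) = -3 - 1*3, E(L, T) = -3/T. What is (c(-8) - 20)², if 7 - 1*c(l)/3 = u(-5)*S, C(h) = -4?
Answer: 1681/25 ≈ 67.240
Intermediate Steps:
u(m) = -6 (u(m) = -3 - 3 = -6)
S = ⅖ (S = -4/(-5 - 1*5) = -4/(-5 - 5) = -4/(-10) = -4*(-⅒) = ⅖ ≈ 0.40000)
c(l) = 141/5 (c(l) = 21 - (-18)*2/5 = 21 - 3*(-12/5) = 21 + 36/5 = 141/5)
(c(-8) - 20)² = (141/5 - 20)² = (41/5)² = 1681/25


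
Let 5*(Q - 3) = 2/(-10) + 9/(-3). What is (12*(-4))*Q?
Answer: -2832/25 ≈ -113.28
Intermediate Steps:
Q = 59/25 (Q = 3 + (2/(-10) + 9/(-3))/5 = 3 + (2*(-1/10) + 9*(-1/3))/5 = 3 + (-1/5 - 3)/5 = 3 + (1/5)*(-16/5) = 3 - 16/25 = 59/25 ≈ 2.3600)
(12*(-4))*Q = (12*(-4))*(59/25) = -48*59/25 = -2832/25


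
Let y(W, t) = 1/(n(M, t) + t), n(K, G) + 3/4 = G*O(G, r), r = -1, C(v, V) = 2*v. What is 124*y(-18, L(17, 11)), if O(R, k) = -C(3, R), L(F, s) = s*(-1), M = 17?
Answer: 16/7 ≈ 2.2857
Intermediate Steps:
L(F, s) = -s
O(R, k) = -6 (O(R, k) = -2*3 = -1*6 = -6)
n(K, G) = -¾ - 6*G (n(K, G) = -¾ + G*(-6) = -¾ - 6*G)
y(W, t) = 1/(-¾ - 5*t) (y(W, t) = 1/((-¾ - 6*t) + t) = 1/(-¾ - 5*t))
124*y(-18, L(17, 11)) = 124*(-4/(3 + 20*(-1*11))) = 124*(-4/(3 + 20*(-11))) = 124*(-4/(3 - 220)) = 124*(-4/(-217)) = 124*(-4*(-1/217)) = 124*(4/217) = 16/7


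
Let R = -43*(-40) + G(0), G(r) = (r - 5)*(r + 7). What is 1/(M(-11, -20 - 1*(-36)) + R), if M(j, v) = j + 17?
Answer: 1/1691 ≈ 0.00059137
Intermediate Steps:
M(j, v) = 17 + j
G(r) = (-5 + r)*(7 + r)
R = 1685 (R = -43*(-40) + (-35 + 0² + 2*0) = 1720 + (-35 + 0 + 0) = 1720 - 35 = 1685)
1/(M(-11, -20 - 1*(-36)) + R) = 1/((17 - 11) + 1685) = 1/(6 + 1685) = 1/1691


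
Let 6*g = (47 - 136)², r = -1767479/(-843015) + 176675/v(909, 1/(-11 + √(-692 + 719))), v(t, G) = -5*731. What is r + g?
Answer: 849160447/666570 ≈ 1273.9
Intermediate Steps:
v(t, G) = -3655
r = -15411524/333285 (r = -1767479/(-843015) + 176675/(-3655) = -1767479*(-1/843015) + 176675*(-1/3655) = 1767479/843015 - 35335/731 = -15411524/333285 ≈ -46.241)
g = 7921/6 (g = (47 - 136)²/6 = (⅙)*(-89)² = (⅙)*7921 = 7921/6 ≈ 1320.2)
r + g = -15411524/333285 + 7921/6 = 849160447/666570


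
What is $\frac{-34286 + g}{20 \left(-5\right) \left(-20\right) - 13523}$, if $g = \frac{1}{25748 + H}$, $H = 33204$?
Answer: $\frac{673742757}{226434632} \approx 2.9754$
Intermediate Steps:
$g = \frac{1}{58952}$ ($g = \frac{1}{25748 + 33204} = \frac{1}{58952} \approx 1.6963 \cdot 10^{-5}$)
$\frac{-34286 + g}{20 \left(-5\right) \left(-20\right) - 13523} = \frac{-34286 + \frac{1}{58952}}{20 \left(-5\right) \left(-20\right) - 13523} = - \frac{2021228271}{58952 \left(\left(-100\right) \left(-20\right) - 13523\right)} = - \frac{2021228271}{58952 \left(2000 - 13523\right)} = - \frac{2021228271}{58952 \left(-11523\right)} = \left(- \frac{2021228271}{58952}\right) \left(- \frac{1}{11523}\right) = \frac{673742757}{226434632}$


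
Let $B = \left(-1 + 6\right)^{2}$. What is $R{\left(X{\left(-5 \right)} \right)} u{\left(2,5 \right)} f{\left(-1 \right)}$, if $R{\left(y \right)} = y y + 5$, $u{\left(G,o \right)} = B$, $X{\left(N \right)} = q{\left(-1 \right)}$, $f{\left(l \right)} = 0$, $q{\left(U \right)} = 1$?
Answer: $0$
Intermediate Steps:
$X{\left(N \right)} = 1$
$B = 25$ ($B = 5^{2} = 25$)
$u{\left(G,o \right)} = 25$
$R{\left(y \right)} = 5 + y^{2}$ ($R{\left(y \right)} = y^{2} + 5 = 5 + y^{2}$)
$R{\left(X{\left(-5 \right)} \right)} u{\left(2,5 \right)} f{\left(-1 \right)} = \left(5 + 1^{2}\right) 25 \cdot 0 = \left(5 + 1\right) 25 \cdot 0 = 6 \cdot 25 \cdot 0 = 150 \cdot 0 = 0$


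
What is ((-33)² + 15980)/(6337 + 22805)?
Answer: 17069/29142 ≈ 0.58572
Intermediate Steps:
((-33)² + 15980)/(6337 + 22805) = (1089 + 15980)/29142 = 17069*(1/29142) = 17069/29142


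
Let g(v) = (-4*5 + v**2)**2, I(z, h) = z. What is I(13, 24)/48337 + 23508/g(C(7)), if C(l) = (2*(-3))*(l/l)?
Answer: 284077381/3093568 ≈ 91.828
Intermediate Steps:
C(l) = -6 (C(l) = -6*1 = -6)
g(v) = (-20 + v**2)**2
I(13, 24)/48337 + 23508/g(C(7)) = 13/48337 + 23508/((-20 + (-6)**2)**2) = 13*(1/48337) + 23508/((-20 + 36)**2) = 13/48337 + 23508/(16**2) = 13/48337 + 23508/256 = 13/48337 + 23508*(1/256) = 13/48337 + 5877/64 = 284077381/3093568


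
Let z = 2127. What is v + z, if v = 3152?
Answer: 5279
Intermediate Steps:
v + z = 3152 + 2127 = 5279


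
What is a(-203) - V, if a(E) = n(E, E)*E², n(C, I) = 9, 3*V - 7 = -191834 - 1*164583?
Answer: 1469053/3 ≈ 4.8968e+5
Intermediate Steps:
V = -356410/3 (V = 7/3 + (-191834 - 1*164583)/3 = 7/3 + (-191834 - 164583)/3 = 7/3 + (⅓)*(-356417) = 7/3 - 356417/3 = -356410/3 ≈ -1.1880e+5)
a(E) = 9*E²
a(-203) - V = 9*(-203)² - 1*(-356410/3) = 9*41209 + 356410/3 = 370881 + 356410/3 = 1469053/3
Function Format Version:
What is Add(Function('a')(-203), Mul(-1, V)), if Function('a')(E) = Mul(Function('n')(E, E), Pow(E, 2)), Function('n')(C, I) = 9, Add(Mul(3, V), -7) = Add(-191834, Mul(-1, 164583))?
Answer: Rational(1469053, 3) ≈ 4.8968e+5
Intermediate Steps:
V = Rational(-356410, 3) (V = Add(Rational(7, 3), Mul(Rational(1, 3), Add(-191834, Mul(-1, 164583)))) = Add(Rational(7, 3), Mul(Rational(1, 3), Add(-191834, -164583))) = Add(Rational(7, 3), Mul(Rational(1, 3), -356417)) = Add(Rational(7, 3), Rational(-356417, 3)) = Rational(-356410, 3) ≈ -1.1880e+5)
Function('a')(E) = Mul(9, Pow(E, 2))
Add(Function('a')(-203), Mul(-1, V)) = Add(Mul(9, Pow(-203, 2)), Mul(-1, Rational(-356410, 3))) = Add(Mul(9, 41209), Rational(356410, 3)) = Add(370881, Rational(356410, 3)) = Rational(1469053, 3)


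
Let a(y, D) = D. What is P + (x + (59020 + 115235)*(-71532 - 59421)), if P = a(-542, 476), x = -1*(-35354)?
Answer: -22819179185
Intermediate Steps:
x = 35354
P = 476
P + (x + (59020 + 115235)*(-71532 - 59421)) = 476 + (35354 + (59020 + 115235)*(-71532 - 59421)) = 476 + (35354 + 174255*(-130953)) = 476 + (35354 - 22819215015) = 476 - 22819179661 = -22819179185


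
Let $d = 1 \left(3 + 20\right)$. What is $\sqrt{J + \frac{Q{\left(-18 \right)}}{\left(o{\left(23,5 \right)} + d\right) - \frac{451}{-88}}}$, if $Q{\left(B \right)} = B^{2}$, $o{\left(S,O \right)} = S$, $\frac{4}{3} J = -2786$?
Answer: $\frac{13 i \sqrt{8247894}}{818} \approx 45.642 i$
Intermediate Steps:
$J = - \frac{4179}{2}$ ($J = \frac{3}{4} \left(-2786\right) = - \frac{4179}{2} \approx -2089.5$)
$d = 23$ ($d = 1 \cdot 23 = 23$)
$\sqrt{J + \frac{Q{\left(-18 \right)}}{\left(o{\left(23,5 \right)} + d\right) - \frac{451}{-88}}} = \sqrt{- \frac{4179}{2} + \frac{\left(-18\right)^{2}}{\left(23 + 23\right) - \frac{451}{-88}}} = \sqrt{- \frac{4179}{2} + \frac{324}{46 - - \frac{41}{8}}} = \sqrt{- \frac{4179}{2} + \frac{324}{46 + \frac{41}{8}}} = \sqrt{- \frac{4179}{2} + \frac{324}{\frac{409}{8}}} = \sqrt{- \frac{4179}{2} + 324 \cdot \frac{8}{409}} = \sqrt{- \frac{4179}{2} + \frac{2592}{409}} = \sqrt{- \frac{1704027}{818}} = \frac{13 i \sqrt{8247894}}{818}$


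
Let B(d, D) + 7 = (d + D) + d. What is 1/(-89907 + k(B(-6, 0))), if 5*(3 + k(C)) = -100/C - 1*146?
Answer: -95/8544124 ≈ -1.1119e-5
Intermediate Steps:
B(d, D) = -7 + D + 2*d (B(d, D) = -7 + ((d + D) + d) = -7 + ((D + d) + d) = -7 + (D + 2*d) = -7 + D + 2*d)
k(C) = -161/5 - 20/C (k(C) = -3 + (-100/C - 1*146)/5 = -3 + (-100/C - 146)/5 = -3 + (-146 - 100/C)/5 = -3 + (-146/5 - 20/C) = -161/5 - 20/C)
1/(-89907 + k(B(-6, 0))) = 1/(-89907 + (-161/5 - 20/(-7 + 0 + 2*(-6)))) = 1/(-89907 + (-161/5 - 20/(-7 + 0 - 12))) = 1/(-89907 + (-161/5 - 20/(-19))) = 1/(-89907 + (-161/5 - 20*(-1/19))) = 1/(-89907 + (-161/5 + 20/19)) = 1/(-89907 - 2959/95) = 1/(-8544124/95) = -95/8544124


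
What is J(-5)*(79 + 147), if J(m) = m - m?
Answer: 0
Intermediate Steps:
J(m) = 0
J(-5)*(79 + 147) = 0*(79 + 147) = 0*226 = 0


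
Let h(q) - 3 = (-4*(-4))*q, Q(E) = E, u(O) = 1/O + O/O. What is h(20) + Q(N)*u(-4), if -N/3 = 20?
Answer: 278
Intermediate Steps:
N = -60 (N = -3*20 = -60)
u(O) = 1 + 1/O (u(O) = 1/O + 1 = 1 + 1/O)
h(q) = 3 + 16*q (h(q) = 3 + (-4*(-4))*q = 3 + 16*q)
h(20) + Q(N)*u(-4) = (3 + 16*20) - 60*(1 - 4)/(-4) = (3 + 320) - (-15)*(-3) = 323 - 60*3/4 = 323 - 45 = 278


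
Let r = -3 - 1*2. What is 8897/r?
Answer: -8897/5 ≈ -1779.4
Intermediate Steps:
r = -5 (r = -3 - 2 = -5)
8897/r = 8897/(-5) = -1/5*8897 = -8897/5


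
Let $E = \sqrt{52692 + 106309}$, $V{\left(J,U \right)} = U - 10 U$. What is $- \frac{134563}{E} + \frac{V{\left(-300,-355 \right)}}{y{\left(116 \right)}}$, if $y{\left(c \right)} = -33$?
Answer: $- \frac{1065}{11} - \frac{134563 \sqrt{159001}}{159001} \approx -434.28$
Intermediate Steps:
$V{\left(J,U \right)} = - 9 U$
$E = \sqrt{159001} \approx 398.75$
$- \frac{134563}{E} + \frac{V{\left(-300,-355 \right)}}{y{\left(116 \right)}} = - \frac{134563}{\sqrt{159001}} + \frac{\left(-9\right) \left(-355\right)}{-33} = - 134563 \frac{\sqrt{159001}}{159001} + 3195 \left(- \frac{1}{33}\right) = - \frac{134563 \sqrt{159001}}{159001} - \frac{1065}{11} = - \frac{1065}{11} - \frac{134563 \sqrt{159001}}{159001}$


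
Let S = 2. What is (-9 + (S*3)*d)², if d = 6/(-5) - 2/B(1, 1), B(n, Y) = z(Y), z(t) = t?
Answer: 19881/25 ≈ 795.24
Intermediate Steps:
B(n, Y) = Y
d = -16/5 (d = 6/(-5) - 2/1 = 6*(-⅕) - 2*1 = -6/5 - 2 = -16/5 ≈ -3.2000)
(-9 + (S*3)*d)² = (-9 + (2*3)*(-16/5))² = (-9 + 6*(-16/5))² = (-9 - 96/5)² = (-141/5)² = 19881/25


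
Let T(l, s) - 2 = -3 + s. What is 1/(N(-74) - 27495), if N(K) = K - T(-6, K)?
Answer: -1/27494 ≈ -3.6372e-5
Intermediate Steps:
T(l, s) = -1 + s (T(l, s) = 2 + (-3 + s) = -1 + s)
N(K) = 1 (N(K) = K - (-1 + K) = K + (1 - K) = 1)
1/(N(-74) - 27495) = 1/(1 - 27495) = 1/(-27494) = -1/27494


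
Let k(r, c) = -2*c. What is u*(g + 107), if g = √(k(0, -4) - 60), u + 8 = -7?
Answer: -1605 - 30*I*√13 ≈ -1605.0 - 108.17*I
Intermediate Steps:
u = -15 (u = -8 - 7 = -15)
g = 2*I*√13 (g = √(-2*(-4) - 60) = √(8 - 60) = √(-52) = 2*I*√13 ≈ 7.2111*I)
u*(g + 107) = -15*(2*I*√13 + 107) = -15*(107 + 2*I*√13) = -1605 - 30*I*√13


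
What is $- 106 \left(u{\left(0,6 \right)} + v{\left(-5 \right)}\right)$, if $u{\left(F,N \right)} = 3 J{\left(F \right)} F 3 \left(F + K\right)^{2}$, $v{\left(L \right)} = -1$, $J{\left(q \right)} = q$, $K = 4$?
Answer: $106$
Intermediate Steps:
$u{\left(F,N \right)} = 9 F^{2} \left(4 + F\right)^{2}$ ($u{\left(F,N \right)} = 3 F F 3 \left(F + 4\right)^{2} = 3 F^{2} \cdot 3 \left(4 + F\right)^{2} = 9 F^{2} \left(4 + F\right)^{2}$)
$- 106 \left(u{\left(0,6 \right)} + v{\left(-5 \right)}\right) = - 106 \left(9 \cdot 0^{2} \left(4 + 0\right)^{2} - 1\right) = - 106 \left(9 \cdot 0 \cdot 4^{2} - 1\right) = - 106 \left(9 \cdot 0 \cdot 16 - 1\right) = - 106 \left(0 - 1\right) = \left(-106\right) \left(-1\right) = 106$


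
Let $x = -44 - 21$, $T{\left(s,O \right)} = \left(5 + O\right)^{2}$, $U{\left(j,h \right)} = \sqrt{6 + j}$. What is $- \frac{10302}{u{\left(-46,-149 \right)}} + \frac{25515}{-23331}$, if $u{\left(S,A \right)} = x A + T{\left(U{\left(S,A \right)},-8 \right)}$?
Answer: $- \frac{11611866}{5385017} \approx -2.1563$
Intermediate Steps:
$x = -65$ ($x = -44 - 21 = -65$)
$u{\left(S,A \right)} = 9 - 65 A$ ($u{\left(S,A \right)} = - 65 A + \left(5 - 8\right)^{2} = - 65 A + \left(-3\right)^{2} = - 65 A + 9 = 9 - 65 A$)
$- \frac{10302}{u{\left(-46,-149 \right)}} + \frac{25515}{-23331} = - \frac{10302}{9 - -9685} + \frac{25515}{-23331} = - \frac{10302}{9 + 9685} + 25515 \left(- \frac{1}{23331}\right) = - \frac{10302}{9694} - \frac{1215}{1111} = \left(-10302\right) \frac{1}{9694} - \frac{1215}{1111} = - \frac{5151}{4847} - \frac{1215}{1111} = - \frac{11611866}{5385017}$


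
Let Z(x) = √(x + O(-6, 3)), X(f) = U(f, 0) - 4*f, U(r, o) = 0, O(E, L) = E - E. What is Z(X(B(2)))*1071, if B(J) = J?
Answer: 2142*I*√2 ≈ 3029.2*I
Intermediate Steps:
O(E, L) = 0
X(f) = -4*f (X(f) = 0 - 4*f = -4*f)
Z(x) = √x (Z(x) = √(x + 0) = √x)
Z(X(B(2)))*1071 = √(-4*2)*1071 = √(-8)*1071 = (2*I*√2)*1071 = 2142*I*√2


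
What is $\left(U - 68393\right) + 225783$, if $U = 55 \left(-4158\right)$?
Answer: $-71300$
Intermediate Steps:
$U = -228690$
$\left(U - 68393\right) + 225783 = \left(-228690 - 68393\right) + 225783 = -297083 + 225783 = -71300$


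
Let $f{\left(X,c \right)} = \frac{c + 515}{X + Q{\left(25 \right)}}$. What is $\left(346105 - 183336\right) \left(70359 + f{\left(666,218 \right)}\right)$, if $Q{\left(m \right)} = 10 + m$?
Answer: $\frac{8028156423448}{701} \approx 1.1452 \cdot 10^{10}$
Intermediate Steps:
$f{\left(X,c \right)} = \frac{515 + c}{35 + X}$ ($f{\left(X,c \right)} = \frac{c + 515}{X + \left(10 + 25\right)} = \frac{515 + c}{X + 35} = \frac{515 + c}{35 + X}$)
$\left(346105 - 183336\right) \left(70359 + f{\left(666,218 \right)}\right) = \left(346105 - 183336\right) \left(70359 + \frac{515 + 218}{35 + 666}\right) = 162769 \left(70359 + \frac{1}{701} \cdot 733\right) = 162769 \left(70359 + \frac{733}{701}\right) = 162769 \cdot \frac{49322392}{701} = \frac{8028156423448}{701}$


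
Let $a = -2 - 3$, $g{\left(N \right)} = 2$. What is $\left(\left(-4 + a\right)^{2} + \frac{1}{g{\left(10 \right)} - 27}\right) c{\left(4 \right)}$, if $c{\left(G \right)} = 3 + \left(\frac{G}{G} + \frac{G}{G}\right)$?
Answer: $\frac{2024}{5} \approx 404.8$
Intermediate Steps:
$a = -5$
$c{\left(G \right)} = 5$ ($c{\left(G \right)} = 3 + \left(1 + 1\right) = 3 + 2 = 5$)
$\left(\left(-4 + a\right)^{2} + \frac{1}{g{\left(10 \right)} - 27}\right) c{\left(4 \right)} = \left(\left(-4 - 5\right)^{2} + \frac{1}{2 - 27}\right) 5 = \left(\left(-9\right)^{2} + \frac{1}{-25}\right) 5 = \left(81 - \frac{1}{25}\right) 5 = \frac{2024}{25} \cdot 5 = \frac{2024}{5}$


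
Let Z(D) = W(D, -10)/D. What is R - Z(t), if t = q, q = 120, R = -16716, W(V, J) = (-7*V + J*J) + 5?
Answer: -133679/8 ≈ -16710.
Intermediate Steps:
W(V, J) = 5 + J² - 7*V (W(V, J) = (-7*V + J²) + 5 = (J² - 7*V) + 5 = 5 + J² - 7*V)
t = 120
Z(D) = (105 - 7*D)/D (Z(D) = (5 + (-10)² - 7*D)/D = (5 + 100 - 7*D)/D = (105 - 7*D)/D)
R - Z(t) = -16716 - (-7 + 105/120) = -16716 - (-7 + 105*(1/120)) = -16716 - (-7 + 7/8) = -16716 - 1*(-49/8) = -16716 + 49/8 = -133679/8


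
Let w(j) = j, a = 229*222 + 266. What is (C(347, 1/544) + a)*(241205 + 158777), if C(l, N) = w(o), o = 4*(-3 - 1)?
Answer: 20434280416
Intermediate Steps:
o = -16 (o = 4*(-4) = -16)
a = 51104 (a = 50838 + 266 = 51104)
C(l, N) = -16
(C(347, 1/544) + a)*(241205 + 158777) = (-16 + 51104)*(241205 + 158777) = 51088*399982 = 20434280416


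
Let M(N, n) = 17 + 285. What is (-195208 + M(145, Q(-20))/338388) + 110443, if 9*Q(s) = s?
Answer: -14341729259/169194 ≈ -84765.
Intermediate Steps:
Q(s) = s/9
M(N, n) = 302
(-195208 + M(145, Q(-20))/338388) + 110443 = (-195208 + 302/338388) + 110443 = (-195208 + 302*(1/338388)) + 110443 = (-195208 + 151/169194) + 110443 = -33028022201/169194 + 110443 = -14341729259/169194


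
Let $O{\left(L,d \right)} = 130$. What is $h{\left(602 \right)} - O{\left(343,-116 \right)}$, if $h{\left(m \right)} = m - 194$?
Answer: $278$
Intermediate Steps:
$h{\left(m \right)} = -194 + m$
$h{\left(602 \right)} - O{\left(343,-116 \right)} = \left(-194 + 602\right) - 130 = 408 - 130 = 278$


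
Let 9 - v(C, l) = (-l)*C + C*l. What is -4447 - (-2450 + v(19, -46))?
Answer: -2006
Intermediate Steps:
v(C, l) = 9 (v(C, l) = 9 - ((-l)*C + C*l) = 9 - (-C*l + C*l) = 9 - 1*0 = 9 + 0 = 9)
-4447 - (-2450 + v(19, -46)) = -4447 - (-2450 + 9) = -4447 - 1*(-2441) = -4447 + 2441 = -2006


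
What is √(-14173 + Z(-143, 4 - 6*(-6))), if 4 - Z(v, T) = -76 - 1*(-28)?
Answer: 3*I*√1569 ≈ 118.83*I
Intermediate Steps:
Z(v, T) = 52 (Z(v, T) = 4 - (-76 - 1*(-28)) = 4 - (-76 + 28) = 4 - 1*(-48) = 4 + 48 = 52)
√(-14173 + Z(-143, 4 - 6*(-6))) = √(-14173 + 52) = √(-14121) = 3*I*√1569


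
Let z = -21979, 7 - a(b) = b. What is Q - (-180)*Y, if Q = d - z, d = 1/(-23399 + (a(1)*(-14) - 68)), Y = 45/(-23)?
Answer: 11714667744/541673 ≈ 21627.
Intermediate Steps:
a(b) = 7 - b
Y = -45/23 (Y = 45*(-1/23) = -45/23 ≈ -1.9565)
d = -1/23551 (d = 1/(-23399 + ((7 - 1*1)*(-14) - 68)) = 1/(-23399 + ((7 - 1)*(-14) - 68)) = 1/(-23399 + (6*(-14) - 68)) = 1/(-23399 + (-84 - 68)) = 1/(-23399 - 152) = 1/(-23551) = -1/23551 ≈ -4.2461e-5)
Q = 517627428/23551 (Q = -1/23551 - 1*(-21979) = -1/23551 + 21979 = 517627428/23551 ≈ 21979.)
Q - (-180)*Y = 517627428/23551 - (-180)*(-45)/23 = 517627428/23551 - 1*8100/23 = 517627428/23551 - 8100/23 = 11714667744/541673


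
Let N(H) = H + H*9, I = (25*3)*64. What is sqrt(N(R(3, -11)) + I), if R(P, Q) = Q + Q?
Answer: 2*sqrt(1145) ≈ 67.676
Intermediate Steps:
R(P, Q) = 2*Q
I = 4800 (I = 75*64 = 4800)
N(H) = 10*H (N(H) = H + 9*H = 10*H)
sqrt(N(R(3, -11)) + I) = sqrt(10*(2*(-11)) + 4800) = sqrt(10*(-22) + 4800) = sqrt(-220 + 4800) = sqrt(4580) = 2*sqrt(1145)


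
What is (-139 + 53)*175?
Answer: -15050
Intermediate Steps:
(-139 + 53)*175 = -86*175 = -15050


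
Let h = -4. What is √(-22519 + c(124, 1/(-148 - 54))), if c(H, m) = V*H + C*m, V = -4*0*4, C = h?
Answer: 3*I*√25524013/101 ≈ 150.06*I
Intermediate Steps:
C = -4
V = 0 (V = 0*4 = 0)
c(H, m) = -4*m (c(H, m) = 0*H - 4*m = 0 - 4*m = -4*m)
√(-22519 + c(124, 1/(-148 - 54))) = √(-22519 - 4/(-148 - 54)) = √(-22519 - 4/(-202)) = √(-22519 - 4*(-1/202)) = √(-22519 + 2/101) = √(-2274417/101) = 3*I*√25524013/101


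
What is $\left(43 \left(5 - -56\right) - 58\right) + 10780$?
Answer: $13345$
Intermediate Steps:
$\left(43 \left(5 - -56\right) - 58\right) + 10780 = \left(43 \left(5 + 56\right) - 58\right) + 10780 = \left(43 \cdot 61 - 58\right) + 10780 = \left(2623 - 58\right) + 10780 = 2565 + 10780 = 13345$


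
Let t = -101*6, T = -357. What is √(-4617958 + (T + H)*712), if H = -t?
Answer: I*√4440670 ≈ 2107.3*I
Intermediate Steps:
t = -606
H = 606 (H = -1*(-606) = 606)
√(-4617958 + (T + H)*712) = √(-4617958 + (-357 + 606)*712) = √(-4617958 + 249*712) = √(-4617958 + 177288) = √(-4440670) = I*√4440670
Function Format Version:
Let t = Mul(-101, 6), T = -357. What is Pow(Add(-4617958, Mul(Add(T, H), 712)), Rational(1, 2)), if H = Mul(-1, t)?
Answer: Mul(I, Pow(4440670, Rational(1, 2))) ≈ Mul(2107.3, I)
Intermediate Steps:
t = -606
H = 606 (H = Mul(-1, -606) = 606)
Pow(Add(-4617958, Mul(Add(T, H), 712)), Rational(1, 2)) = Pow(Add(-4617958, Mul(Add(-357, 606), 712)), Rational(1, 2)) = Pow(Add(-4617958, Mul(249, 712)), Rational(1, 2)) = Pow(Add(-4617958, 177288), Rational(1, 2)) = Pow(-4440670, Rational(1, 2)) = Mul(I, Pow(4440670, Rational(1, 2)))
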